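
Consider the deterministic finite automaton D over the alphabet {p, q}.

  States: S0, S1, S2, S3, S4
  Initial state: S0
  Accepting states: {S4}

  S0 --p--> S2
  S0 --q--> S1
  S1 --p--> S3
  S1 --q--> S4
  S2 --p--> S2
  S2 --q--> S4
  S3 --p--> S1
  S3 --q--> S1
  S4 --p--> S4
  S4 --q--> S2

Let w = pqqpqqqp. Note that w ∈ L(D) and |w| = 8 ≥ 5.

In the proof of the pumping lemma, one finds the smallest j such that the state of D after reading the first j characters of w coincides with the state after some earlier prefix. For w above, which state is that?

S2

Run of D on w = p q q p q q q p:
  step 0: S0  (start)
  step 1: S2  (read p: S0→S2)
  step 2: S4  (read q: S2→S4)
  step 3: S2  (read q: S4→S2)   ← first repeat (S2 seen earlier)
  step 4: S2  (read p: S2→S2)
  step 5: S4  (read q: S2→S4)
  step 6: S2  (read q: S4→S2)
  step 7: S4  (read q: S2→S4)
  step 8: S4  (read p: S4→S4)

The earliest repeat is at step j = 3: D is in S2, which it already visited at step i = 1.
The DFA has 5 states, so the proof of the pumping lemma guarantees a repeated state among the first 5+1 visited; the segment between the two visits is the pumpable y.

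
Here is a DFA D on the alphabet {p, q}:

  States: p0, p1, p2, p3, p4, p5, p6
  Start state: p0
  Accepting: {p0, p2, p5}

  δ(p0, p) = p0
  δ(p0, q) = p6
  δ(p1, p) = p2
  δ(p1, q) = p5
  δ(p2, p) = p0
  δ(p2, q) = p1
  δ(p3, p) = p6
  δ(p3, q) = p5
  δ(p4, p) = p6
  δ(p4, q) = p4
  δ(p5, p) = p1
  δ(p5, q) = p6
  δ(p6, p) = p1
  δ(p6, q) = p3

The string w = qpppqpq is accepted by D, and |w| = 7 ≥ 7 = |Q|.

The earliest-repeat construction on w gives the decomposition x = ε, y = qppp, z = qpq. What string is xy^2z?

xy^2z = ε·qppp·qppp·qpq = qpppqpppqpq.
Reading y = qppp takes D from p0 back to p0, so after x·y·y the machine is still in p0, and z then leads to the accepting state p5. Hence qpppqpppqpq ∈ L(D).

qpppqpppqpq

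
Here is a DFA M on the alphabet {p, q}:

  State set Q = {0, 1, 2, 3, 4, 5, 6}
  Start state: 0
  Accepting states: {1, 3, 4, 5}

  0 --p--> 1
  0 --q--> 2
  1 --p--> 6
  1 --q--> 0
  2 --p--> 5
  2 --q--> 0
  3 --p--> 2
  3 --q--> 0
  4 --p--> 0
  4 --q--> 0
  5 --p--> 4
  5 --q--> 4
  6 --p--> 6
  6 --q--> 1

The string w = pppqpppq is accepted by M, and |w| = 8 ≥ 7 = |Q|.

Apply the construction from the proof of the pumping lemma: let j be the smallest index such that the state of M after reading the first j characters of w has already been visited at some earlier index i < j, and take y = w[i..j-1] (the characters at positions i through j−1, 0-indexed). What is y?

State sequence: 0 -p-> 1 -p-> 6 -p-> 6 -q-> 1 -p-> 6 -p-> 6 -p-> 6 -q-> 1
First repeat at step 3: 6 was already visited.

So i = 2, j = 3, giving x = w[0:2] = pp, y = w[2:3] = p, z = w[3:8] = qpppq.
Check: |xy| = 3 ≤ 7 and |y| = 1 ≥ 1. Reading y takes M from 6 back to 6, so every xyⁱz is accepted.
Since M has 7 states, any run of length ≥ 7 visits 7+1 states, so by pigeonhole some state repeats within the first 7 steps — that repeat gives the pumpable loop.

p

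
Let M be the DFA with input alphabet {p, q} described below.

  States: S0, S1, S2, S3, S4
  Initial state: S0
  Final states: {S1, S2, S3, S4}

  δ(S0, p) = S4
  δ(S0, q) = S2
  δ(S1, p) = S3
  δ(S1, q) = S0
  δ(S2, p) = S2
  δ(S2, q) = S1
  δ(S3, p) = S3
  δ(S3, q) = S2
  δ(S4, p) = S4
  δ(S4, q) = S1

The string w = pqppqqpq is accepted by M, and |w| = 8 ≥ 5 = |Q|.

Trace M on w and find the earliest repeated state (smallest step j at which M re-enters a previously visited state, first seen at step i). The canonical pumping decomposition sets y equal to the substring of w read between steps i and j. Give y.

State sequence: S0 -p-> S4 -q-> S1 -p-> S3 -p-> S3 -q-> S2 -q-> S1 -p-> S3 -q-> S2
First repeat at step 4: S3 was already visited.

So i = 3, j = 4, giving x = w[0:3] = pqp, y = w[3:4] = p, z = w[4:8] = qqpq.
Check: |xy| = 4 ≤ 5 and |y| = 1 ≥ 1. Reading y takes M from S3 back to S3, so every xyⁱz is accepted.
Since M has 5 states, any run of length ≥ 5 visits 5+1 states, so by pigeonhole some state repeats within the first 5 steps — that repeat gives the pumpable loop.

p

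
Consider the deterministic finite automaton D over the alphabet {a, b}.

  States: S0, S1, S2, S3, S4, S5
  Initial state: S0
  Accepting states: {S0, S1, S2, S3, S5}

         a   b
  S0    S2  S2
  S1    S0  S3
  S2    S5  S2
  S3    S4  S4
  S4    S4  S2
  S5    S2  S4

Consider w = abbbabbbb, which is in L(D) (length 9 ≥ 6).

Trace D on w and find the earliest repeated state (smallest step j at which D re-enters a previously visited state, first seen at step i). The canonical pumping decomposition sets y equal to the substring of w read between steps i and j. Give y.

b

Run of D on w = a b b b a b b b b:
  step 0: S0  (start)
  step 1: S2  (read a: S0→S2)
  step 2: S2  (read b: S2→S2)   ← first repeat (S2 seen earlier)
  step 3: S2  (read b: S2→S2)
  step 4: S2  (read b: S2→S2)
  step 5: S5  (read a: S2→S5)
  step 6: S4  (read b: S5→S4)
  step 7: S2  (read b: S4→S2)
  step 8: S2  (read b: S2→S2)
  step 9: S2  (read b: S2→S2)

So i = 1, j = 2, giving x = w[0:1] = a, y = w[1:2] = b, z = w[2:9] = bbabbbb.
Check: |xy| = 2 ≤ 6 and |y| = 1 ≥ 1. Reading y takes D from S2 back to S2, so every xyⁱz is accepted.
The DFA has 6 states, so the proof of the pumping lemma guarantees a repeated state among the first 6+1 visited; the segment between the two visits is the pumpable y.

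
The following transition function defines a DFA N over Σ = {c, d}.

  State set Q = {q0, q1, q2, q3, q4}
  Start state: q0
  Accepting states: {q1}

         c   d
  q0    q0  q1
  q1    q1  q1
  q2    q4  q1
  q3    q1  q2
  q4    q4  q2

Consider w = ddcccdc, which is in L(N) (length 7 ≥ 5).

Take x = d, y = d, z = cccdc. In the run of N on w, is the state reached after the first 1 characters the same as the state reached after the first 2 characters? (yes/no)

Run of N on the first 2 characters of w = d d:
  step 0: q0  (start)
  step 1: q1  (read d: q0→q1)
  step 2: q1  (read d: q1→q1)

After x (step 1): q1. After xy (step 2): q1.
They match, so y = d drives N around a cycle from q1 back to itself; pumping y any number of times keeps N in q1 before reading z, and xyⁱz ∈ L(N) for every i ≥ 0.

yes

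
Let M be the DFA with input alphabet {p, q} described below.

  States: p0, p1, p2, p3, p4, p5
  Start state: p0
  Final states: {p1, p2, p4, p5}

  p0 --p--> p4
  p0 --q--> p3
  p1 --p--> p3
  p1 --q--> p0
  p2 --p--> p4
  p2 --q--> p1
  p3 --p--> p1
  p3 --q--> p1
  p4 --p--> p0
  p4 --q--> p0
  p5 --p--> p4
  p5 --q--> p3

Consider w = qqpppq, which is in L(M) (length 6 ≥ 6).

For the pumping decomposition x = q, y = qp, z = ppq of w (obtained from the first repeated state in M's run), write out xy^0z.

xy⁰z = xz = q·ppq = qppq.
Reading y = qp takes M from p3 back to p3, so after x the machine is still in p3, and z then leads to the accepting state p1. Hence qppq ∈ L(M).

qppq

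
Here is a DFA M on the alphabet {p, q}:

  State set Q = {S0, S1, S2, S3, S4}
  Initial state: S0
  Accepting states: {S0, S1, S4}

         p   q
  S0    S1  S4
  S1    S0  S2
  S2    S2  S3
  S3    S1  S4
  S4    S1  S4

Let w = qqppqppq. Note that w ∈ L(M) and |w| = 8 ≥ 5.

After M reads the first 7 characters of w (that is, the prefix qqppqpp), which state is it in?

S0

Run of M on the first 7 characters of w = q q p p q p p:
  step 0: S0  (start)
  step 1: S4  (read q: S0→S4)
  step 2: S4  (read q: S4→S4)
  step 3: S1  (read p: S4→S1)
  step 4: S0  (read p: S1→S0)
  step 5: S4  (read q: S0→S4)
  step 6: S1  (read p: S4→S1)
  step 7: S0  (read p: S1→S0)

After reading 7 characters, M is in state S0.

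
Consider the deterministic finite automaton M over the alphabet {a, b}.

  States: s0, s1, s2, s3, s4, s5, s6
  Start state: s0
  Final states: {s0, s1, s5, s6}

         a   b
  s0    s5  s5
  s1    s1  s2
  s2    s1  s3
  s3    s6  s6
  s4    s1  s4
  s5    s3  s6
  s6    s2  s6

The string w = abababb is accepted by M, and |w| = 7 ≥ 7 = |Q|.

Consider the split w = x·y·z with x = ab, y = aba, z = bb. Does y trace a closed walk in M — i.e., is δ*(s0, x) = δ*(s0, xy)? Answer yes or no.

yes

Run of M on the first 5 characters of w = a b a b a:
  step 0: s0  (start)
  step 1: s5  (read a: s0→s5)
  step 2: s6  (read b: s5→s6)
  step 3: s2  (read a: s6→s2)
  step 4: s3  (read b: s2→s3)
  step 5: s6  (read a: s3→s6)

After x (step 2): s6. After xy (step 5): s6.
They match, so y = aba drives M around a cycle from s6 back to itself; pumping y any number of times keeps M in s6 before reading z, and xyⁱz ∈ L(M) for every i ≥ 0.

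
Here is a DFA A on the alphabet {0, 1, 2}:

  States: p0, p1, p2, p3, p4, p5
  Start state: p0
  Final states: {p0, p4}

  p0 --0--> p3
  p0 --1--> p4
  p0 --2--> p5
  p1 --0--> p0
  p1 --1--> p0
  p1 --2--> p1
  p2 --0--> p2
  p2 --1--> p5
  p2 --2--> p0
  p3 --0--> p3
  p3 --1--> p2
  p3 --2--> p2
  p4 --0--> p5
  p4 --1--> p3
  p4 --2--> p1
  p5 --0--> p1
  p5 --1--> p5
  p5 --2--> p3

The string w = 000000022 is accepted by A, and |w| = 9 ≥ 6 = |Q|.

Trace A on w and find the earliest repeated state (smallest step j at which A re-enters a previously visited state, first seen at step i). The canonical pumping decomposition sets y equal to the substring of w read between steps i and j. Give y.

State sequence: p0 -0-> p3 -0-> p3 -0-> p3 -0-> p3 -0-> p3 -0-> p3 -0-> p3 -2-> p2 -2-> p0
First repeat at step 2: p3 was already visited.

So i = 1, j = 2, giving x = w[0:1] = 0, y = w[1:2] = 0, z = w[2:9] = 0000022.
Check: |xy| = 2 ≤ 6 and |y| = 1 ≥ 1. Reading y takes A from p3 back to p3, so every xyⁱz is accepted.
Pumping length from the standard proof: p = 6 (the number of states). The repeated state found above gives |xy| = j ≤ 6 and |y| = j − i ≥ 1.

0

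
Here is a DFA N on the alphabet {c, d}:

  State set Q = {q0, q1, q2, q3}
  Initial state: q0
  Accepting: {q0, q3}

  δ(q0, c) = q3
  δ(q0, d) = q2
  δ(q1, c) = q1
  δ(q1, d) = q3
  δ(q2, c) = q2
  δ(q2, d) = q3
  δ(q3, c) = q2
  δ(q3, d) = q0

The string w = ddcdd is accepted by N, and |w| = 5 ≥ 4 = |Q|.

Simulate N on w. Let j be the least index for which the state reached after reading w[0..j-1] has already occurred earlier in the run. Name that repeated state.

q2

Run of N on w = d d c d d:
  step 0: q0  (start)
  step 1: q2  (read d: q0→q2)
  step 2: q3  (read d: q2→q3)
  step 3: q2  (read c: q3→q2)   ← first repeat (q2 seen earlier)
  step 4: q3  (read d: q2→q3)
  step 5: q0  (read d: q3→q0)

The earliest repeat is at step j = 3: N is in q2, which it already visited at step i = 1.
Since N has 4 states, any run of length ≥ 4 visits 4+1 states, so by pigeonhole some state repeats within the first 4 steps — that repeat gives the pumpable loop.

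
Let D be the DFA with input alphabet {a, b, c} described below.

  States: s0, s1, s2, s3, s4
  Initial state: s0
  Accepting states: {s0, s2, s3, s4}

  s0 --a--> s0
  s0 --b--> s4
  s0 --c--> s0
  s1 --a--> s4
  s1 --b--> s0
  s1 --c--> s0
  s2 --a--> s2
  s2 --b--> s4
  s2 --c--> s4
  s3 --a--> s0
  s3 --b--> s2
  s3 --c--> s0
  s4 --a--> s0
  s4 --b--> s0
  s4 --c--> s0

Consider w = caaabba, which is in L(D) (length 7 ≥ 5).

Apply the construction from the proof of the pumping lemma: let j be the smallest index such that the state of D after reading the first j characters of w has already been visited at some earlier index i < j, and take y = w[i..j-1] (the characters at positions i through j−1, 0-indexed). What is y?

State sequence: s0 -c-> s0 -a-> s0 -a-> s0 -a-> s0 -b-> s4 -b-> s0 -a-> s0
First repeat at step 1: s0 was already visited.

So i = 0, j = 1, giving x = w[0:0] = ε, y = w[0:1] = c, z = w[1:7] = aaabba.
Check: |xy| = 1 ≤ 5 and |y| = 1 ≥ 1. Reading y takes D from s0 back to s0, so every xyⁱz is accepted.

c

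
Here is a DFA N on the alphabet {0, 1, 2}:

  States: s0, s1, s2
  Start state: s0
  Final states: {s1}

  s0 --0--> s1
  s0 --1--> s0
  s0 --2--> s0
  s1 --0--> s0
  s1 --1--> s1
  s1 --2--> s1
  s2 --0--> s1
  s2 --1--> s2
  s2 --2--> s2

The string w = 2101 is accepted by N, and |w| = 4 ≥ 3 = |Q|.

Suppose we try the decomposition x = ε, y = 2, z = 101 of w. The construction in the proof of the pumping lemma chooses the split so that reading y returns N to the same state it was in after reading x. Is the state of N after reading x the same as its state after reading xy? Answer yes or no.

yes

State sequence: s0 -2-> s0

After x (step 0): s0. After xy (step 1): s0.
They match, so y = 2 drives N around a cycle from s0 back to itself; pumping y any number of times keeps N in s0 before reading z, and xyⁱz ∈ L(N) for every i ≥ 0.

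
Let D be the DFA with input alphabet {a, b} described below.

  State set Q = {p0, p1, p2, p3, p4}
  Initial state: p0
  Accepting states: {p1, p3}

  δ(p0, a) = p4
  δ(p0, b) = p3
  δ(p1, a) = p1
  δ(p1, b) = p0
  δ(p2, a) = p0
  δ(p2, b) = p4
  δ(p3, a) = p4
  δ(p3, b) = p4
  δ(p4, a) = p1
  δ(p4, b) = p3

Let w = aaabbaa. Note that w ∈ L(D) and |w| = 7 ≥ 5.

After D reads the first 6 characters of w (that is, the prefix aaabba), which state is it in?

Run of D on the first 6 characters of w = a a a b b a:
  step 0: p0  (start)
  step 1: p4  (read a: p0→p4)
  step 2: p1  (read a: p4→p1)
  step 3: p1  (read a: p1→p1)
  step 4: p0  (read b: p1→p0)
  step 5: p3  (read b: p0→p3)
  step 6: p4  (read a: p3→p4)

After reading 6 characters, D is in state p4.
(This kind of state-tracing is the core of the pumping-lemma construction: with 5 states, pigeonhole forces a repeat within the first 5 steps.)

p4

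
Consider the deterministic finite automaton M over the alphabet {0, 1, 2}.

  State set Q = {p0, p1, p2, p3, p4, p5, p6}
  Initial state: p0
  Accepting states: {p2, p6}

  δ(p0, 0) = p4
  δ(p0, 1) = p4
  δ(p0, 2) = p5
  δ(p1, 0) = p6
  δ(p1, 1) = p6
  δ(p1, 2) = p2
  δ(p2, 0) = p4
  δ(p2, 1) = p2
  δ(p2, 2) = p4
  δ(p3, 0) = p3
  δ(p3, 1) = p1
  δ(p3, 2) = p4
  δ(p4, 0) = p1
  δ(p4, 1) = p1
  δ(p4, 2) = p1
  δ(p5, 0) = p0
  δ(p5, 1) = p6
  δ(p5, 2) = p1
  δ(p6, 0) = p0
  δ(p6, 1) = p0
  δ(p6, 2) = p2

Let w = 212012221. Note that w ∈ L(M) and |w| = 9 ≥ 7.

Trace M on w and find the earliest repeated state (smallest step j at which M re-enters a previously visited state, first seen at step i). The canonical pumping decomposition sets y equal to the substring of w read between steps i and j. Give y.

012

Run of M on w = 2 1 2 0 1 2 2 2 1:
  step 0: p0  (start)
  step 1: p5  (read 2: p0→p5)
  step 2: p6  (read 1: p5→p6)
  step 3: p2  (read 2: p6→p2)
  step 4: p4  (read 0: p2→p4)
  step 5: p1  (read 1: p4→p1)
  step 6: p2  (read 2: p1→p2)   ← first repeat (p2 seen earlier)
  step 7: p4  (read 2: p2→p4)
  step 8: p1  (read 2: p4→p1)
  step 9: p6  (read 1: p1→p6)

So i = 3, j = 6, giving x = w[0:3] = 212, y = w[3:6] = 012, z = w[6:9] = 221.
Check: |xy| = 6 ≤ 7 and |y| = 3 ≥ 1. Reading y takes M from p2 back to p2, so every xyⁱz is accepted.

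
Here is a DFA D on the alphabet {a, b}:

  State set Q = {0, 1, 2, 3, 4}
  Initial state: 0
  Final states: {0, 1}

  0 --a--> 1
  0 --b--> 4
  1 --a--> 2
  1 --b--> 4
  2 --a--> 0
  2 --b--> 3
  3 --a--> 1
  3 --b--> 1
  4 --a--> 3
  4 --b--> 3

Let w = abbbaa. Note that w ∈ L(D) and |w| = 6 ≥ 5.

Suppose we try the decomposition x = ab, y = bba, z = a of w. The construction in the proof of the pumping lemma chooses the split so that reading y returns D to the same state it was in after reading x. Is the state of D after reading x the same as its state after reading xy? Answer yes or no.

State sequence: 0 -a-> 1 -b-> 4 -b-> 3 -b-> 1 -a-> 2

After x (step 2): 4. After xy (step 5): 2.
They differ (4 ≠ 2), so y is not a cycle from the state after x; this split is not the one the pumping-lemma construction produces, and pumping y need not keep the string in L(D).

no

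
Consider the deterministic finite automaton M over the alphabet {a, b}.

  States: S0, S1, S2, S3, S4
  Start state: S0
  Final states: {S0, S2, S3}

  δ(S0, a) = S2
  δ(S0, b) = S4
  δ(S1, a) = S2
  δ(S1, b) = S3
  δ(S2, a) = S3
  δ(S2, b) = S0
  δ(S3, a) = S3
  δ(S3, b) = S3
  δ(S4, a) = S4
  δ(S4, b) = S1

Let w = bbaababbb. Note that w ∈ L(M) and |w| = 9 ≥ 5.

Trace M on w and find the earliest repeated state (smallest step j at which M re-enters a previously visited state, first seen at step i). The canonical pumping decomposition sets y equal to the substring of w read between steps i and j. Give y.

Run of M on w = b b a a b a b b b:
  step 0: S0  (start)
  step 1: S4  (read b: S0→S4)
  step 2: S1  (read b: S4→S1)
  step 3: S2  (read a: S1→S2)
  step 4: S3  (read a: S2→S3)
  step 5: S3  (read b: S3→S3)   ← first repeat (S3 seen earlier)
  step 6: S3  (read a: S3→S3)
  step 7: S3  (read b: S3→S3)
  step 8: S3  (read b: S3→S3)
  step 9: S3  (read b: S3→S3)

So i = 4, j = 5, giving x = w[0:4] = bbaa, y = w[4:5] = b, z = w[5:9] = abbb.
Check: |xy| = 5 ≤ 5 and |y| = 1 ≥ 1. Reading y takes M from S3 back to S3, so every xyⁱz is accepted.

b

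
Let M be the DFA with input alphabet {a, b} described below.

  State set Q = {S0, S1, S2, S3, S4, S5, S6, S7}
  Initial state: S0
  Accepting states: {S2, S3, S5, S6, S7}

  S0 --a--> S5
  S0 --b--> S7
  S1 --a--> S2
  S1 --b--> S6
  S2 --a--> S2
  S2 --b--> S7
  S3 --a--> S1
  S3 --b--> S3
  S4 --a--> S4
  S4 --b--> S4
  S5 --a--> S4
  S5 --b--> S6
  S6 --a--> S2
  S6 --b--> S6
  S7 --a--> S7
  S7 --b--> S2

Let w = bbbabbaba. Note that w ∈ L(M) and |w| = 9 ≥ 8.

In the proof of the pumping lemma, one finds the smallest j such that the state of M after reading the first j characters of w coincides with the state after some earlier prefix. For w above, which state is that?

S7

State sequence: S0 -b-> S7 -b-> S2 -b-> S7 -a-> S7 -b-> S2 -b-> S7 -a-> S7 -b-> S2 -a-> S2
First repeat at step 3: S7 was already visited.

The earliest repeat is at step j = 3: M is in S7, which it already visited at step i = 1.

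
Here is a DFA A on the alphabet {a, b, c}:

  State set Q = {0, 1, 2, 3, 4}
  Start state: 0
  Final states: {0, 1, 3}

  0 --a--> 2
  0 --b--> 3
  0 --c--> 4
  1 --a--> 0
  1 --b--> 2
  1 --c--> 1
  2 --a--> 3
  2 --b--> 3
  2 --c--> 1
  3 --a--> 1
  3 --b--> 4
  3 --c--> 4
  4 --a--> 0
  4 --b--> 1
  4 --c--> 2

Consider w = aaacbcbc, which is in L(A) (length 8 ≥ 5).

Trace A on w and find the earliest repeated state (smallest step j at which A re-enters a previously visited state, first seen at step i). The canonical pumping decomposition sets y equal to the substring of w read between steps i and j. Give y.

State sequence: 0 -a-> 2 -a-> 3 -a-> 1 -c-> 1 -b-> 2 -c-> 1 -b-> 2 -c-> 1
First repeat at step 4: 1 was already visited.

So i = 3, j = 4, giving x = w[0:3] = aaa, y = w[3:4] = c, z = w[4:8] = bcbc.
Check: |xy| = 4 ≤ 5 and |y| = 1 ≥ 1. Reading y takes A from 1 back to 1, so every xyⁱz is accepted.
The DFA has 5 states, so the proof of the pumping lemma guarantees a repeated state among the first 5+1 visited; the segment between the two visits is the pumpable y.

c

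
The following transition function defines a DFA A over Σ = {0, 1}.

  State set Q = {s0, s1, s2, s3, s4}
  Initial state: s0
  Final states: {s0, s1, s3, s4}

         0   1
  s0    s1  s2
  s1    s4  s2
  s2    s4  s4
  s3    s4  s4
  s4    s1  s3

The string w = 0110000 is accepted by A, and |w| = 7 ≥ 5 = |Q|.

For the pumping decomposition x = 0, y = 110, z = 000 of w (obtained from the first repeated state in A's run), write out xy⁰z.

0000

xy⁰z = xz = 0·000 = 0000.
Reading y = 110 takes A from s1 back to s1, so after x the machine is still in s1, and z then leads to the accepting state s4. Hence 0000 ∈ L(A).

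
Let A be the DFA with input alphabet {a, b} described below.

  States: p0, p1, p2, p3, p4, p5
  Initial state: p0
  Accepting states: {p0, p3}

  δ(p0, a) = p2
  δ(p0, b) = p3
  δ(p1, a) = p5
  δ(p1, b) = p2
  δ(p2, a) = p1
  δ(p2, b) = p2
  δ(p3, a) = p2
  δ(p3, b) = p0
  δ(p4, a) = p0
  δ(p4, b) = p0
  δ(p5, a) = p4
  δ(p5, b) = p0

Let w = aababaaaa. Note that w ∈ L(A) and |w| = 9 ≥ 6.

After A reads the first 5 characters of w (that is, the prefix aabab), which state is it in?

p2

Run of A on the first 5 characters of w = a a b a b:
  step 0: p0  (start)
  step 1: p2  (read a: p0→p2)
  step 2: p1  (read a: p2→p1)
  step 3: p2  (read b: p1→p2)
  step 4: p1  (read a: p2→p1)
  step 5: p2  (read b: p1→p2)

After reading 5 characters, A is in state p2.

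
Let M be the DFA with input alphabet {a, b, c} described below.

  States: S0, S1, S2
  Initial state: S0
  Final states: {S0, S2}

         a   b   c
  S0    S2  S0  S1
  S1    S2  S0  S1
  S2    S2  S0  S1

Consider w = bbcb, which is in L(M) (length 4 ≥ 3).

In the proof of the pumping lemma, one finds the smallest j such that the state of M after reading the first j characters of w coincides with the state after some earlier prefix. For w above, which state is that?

Run of M on w = b b c b:
  step 0: S0  (start)
  step 1: S0  (read b: S0→S0)   ← first repeat (S0 seen earlier)
  step 2: S0  (read b: S0→S0)
  step 3: S1  (read c: S0→S1)
  step 4: S0  (read b: S1→S0)

The earliest repeat is at step j = 1: M is in S0, which it already visited at step i = 0.
The DFA has 3 states, so the proof of the pumping lemma guarantees a repeated state among the first 3+1 visited; the segment between the two visits is the pumpable y.

S0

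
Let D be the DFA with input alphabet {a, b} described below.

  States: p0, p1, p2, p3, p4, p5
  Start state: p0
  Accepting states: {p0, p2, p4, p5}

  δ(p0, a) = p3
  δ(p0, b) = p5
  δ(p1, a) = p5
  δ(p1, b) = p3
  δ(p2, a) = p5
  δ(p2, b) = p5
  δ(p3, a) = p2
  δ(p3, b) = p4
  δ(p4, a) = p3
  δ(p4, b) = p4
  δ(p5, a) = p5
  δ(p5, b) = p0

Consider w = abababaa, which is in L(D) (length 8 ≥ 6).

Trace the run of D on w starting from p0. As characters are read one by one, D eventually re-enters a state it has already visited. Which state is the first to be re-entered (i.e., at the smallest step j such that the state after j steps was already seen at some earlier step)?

p3

Run of D on w = a b a b a b a a:
  step 0: p0  (start)
  step 1: p3  (read a: p0→p3)
  step 2: p4  (read b: p3→p4)
  step 3: p3  (read a: p4→p3)   ← first repeat (p3 seen earlier)
  step 4: p4  (read b: p3→p4)
  step 5: p3  (read a: p4→p3)
  step 6: p4  (read b: p3→p4)
  step 7: p3  (read a: p4→p3)
  step 8: p2  (read a: p3→p2)

The earliest repeat is at step j = 3: D is in p3, which it already visited at step i = 1.
Pumping length from the standard proof: p = 6 (the number of states). The repeated state found above gives |xy| = j ≤ 6 and |y| = j − i ≥ 1.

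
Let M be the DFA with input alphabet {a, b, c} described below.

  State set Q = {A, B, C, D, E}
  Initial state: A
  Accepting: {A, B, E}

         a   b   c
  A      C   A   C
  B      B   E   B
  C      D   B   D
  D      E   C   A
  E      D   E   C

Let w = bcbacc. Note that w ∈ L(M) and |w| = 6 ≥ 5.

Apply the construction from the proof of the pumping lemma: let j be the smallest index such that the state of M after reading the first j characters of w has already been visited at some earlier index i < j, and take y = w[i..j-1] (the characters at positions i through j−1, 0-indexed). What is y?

State sequence: A -b-> A -c-> C -b-> B -a-> B -c-> B -c-> B
First repeat at step 1: A was already visited.

So i = 0, j = 1, giving x = w[0:0] = ε, y = w[0:1] = b, z = w[1:6] = cbacc.
Check: |xy| = 1 ≤ 5 and |y| = 1 ≥ 1. Reading y takes M from A back to A, so every xyⁱz is accepted.

b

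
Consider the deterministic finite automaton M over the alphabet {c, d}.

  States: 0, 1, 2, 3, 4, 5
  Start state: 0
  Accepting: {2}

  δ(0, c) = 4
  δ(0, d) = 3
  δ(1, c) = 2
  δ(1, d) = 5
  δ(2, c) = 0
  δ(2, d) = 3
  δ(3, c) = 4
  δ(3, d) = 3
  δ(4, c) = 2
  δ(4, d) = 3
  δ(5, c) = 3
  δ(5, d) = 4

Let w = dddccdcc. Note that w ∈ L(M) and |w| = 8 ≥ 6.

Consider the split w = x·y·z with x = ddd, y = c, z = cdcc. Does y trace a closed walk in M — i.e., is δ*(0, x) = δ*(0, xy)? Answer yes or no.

no

Run of M on the first 4 characters of w = d d d c:
  step 0: 0  (start)
  step 1: 3  (read d: 0→3)
  step 2: 3  (read d: 3→3)
  step 3: 3  (read d: 3→3)
  step 4: 4  (read c: 3→4)

After x (step 3): 3. After xy (step 4): 4.
They differ (3 ≠ 4), so y is not a cycle from the state after x; this split is not the one the pumping-lemma construction produces, and pumping y need not keep the string in L(M).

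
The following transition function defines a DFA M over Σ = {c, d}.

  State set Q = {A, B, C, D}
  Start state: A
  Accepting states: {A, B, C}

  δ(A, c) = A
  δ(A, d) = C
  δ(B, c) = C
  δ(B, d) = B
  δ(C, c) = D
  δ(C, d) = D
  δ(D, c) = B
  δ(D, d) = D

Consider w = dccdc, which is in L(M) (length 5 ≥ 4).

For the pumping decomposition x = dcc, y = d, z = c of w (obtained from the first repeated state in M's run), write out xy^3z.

dccdddc

xy^3z = dcc·d·d·d·c = dccdddc.
Reading y = d takes M from B back to B, so after x·y·y·y the machine is still in B, and z then leads to the accepting state C. Hence dccdddc ∈ L(M).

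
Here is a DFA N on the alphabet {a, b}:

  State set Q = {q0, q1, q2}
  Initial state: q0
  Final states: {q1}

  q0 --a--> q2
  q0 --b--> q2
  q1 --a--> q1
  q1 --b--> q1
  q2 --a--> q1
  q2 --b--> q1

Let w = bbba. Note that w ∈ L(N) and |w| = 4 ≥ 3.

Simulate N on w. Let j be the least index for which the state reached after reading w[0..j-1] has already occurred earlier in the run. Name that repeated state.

Run of N on w = b b b a:
  step 0: q0  (start)
  step 1: q2  (read b: q0→q2)
  step 2: q1  (read b: q2→q1)
  step 3: q1  (read b: q1→q1)   ← first repeat (q1 seen earlier)
  step 4: q1  (read a: q1→q1)

The earliest repeat is at step j = 3: N is in q1, which it already visited at step i = 2.
With |Q| = 3, pigeonhole forces a state repeat no later than step 3; the substring read between the first and second visits to that state can be pumped.

q1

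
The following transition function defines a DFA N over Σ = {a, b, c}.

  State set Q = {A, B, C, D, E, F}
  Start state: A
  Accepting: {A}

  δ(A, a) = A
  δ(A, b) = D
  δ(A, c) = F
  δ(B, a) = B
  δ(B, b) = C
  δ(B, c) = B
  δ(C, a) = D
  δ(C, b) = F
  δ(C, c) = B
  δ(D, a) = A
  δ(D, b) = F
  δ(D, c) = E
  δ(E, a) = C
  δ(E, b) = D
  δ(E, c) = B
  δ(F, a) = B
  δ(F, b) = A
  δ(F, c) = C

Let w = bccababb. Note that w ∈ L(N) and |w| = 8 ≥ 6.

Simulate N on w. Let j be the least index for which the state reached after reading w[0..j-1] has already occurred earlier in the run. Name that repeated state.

B

State sequence: A -b-> D -c-> E -c-> B -a-> B -b-> C -a-> D -b-> F -b-> A
First repeat at step 4: B was already visited.

The earliest repeat is at step j = 4: N is in B, which it already visited at step i = 3.
Pumping length from the standard proof: p = 6 (the number of states). The repeated state found above gives |xy| = j ≤ 6 and |y| = j − i ≥ 1.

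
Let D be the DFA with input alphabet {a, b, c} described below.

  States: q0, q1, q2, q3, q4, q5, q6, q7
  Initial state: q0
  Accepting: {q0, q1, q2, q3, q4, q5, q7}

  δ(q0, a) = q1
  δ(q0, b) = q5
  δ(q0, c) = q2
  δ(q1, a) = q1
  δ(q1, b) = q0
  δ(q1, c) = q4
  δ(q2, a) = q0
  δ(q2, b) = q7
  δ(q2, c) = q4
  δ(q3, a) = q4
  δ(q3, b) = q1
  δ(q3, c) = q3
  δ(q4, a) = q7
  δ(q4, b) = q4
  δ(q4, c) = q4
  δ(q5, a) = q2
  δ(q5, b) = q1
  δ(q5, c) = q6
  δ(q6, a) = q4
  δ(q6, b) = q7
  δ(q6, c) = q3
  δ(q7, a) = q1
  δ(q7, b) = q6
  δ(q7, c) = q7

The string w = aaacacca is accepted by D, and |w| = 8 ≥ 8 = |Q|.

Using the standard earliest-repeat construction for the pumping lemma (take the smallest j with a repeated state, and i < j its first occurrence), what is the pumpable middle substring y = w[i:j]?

a

State sequence: q0 -a-> q1 -a-> q1 -a-> q1 -c-> q4 -a-> q7 -c-> q7 -c-> q7 -a-> q1
First repeat at step 2: q1 was already visited.

So i = 1, j = 2, giving x = w[0:1] = a, y = w[1:2] = a, z = w[2:8] = acacca.
Check: |xy| = 2 ≤ 8 and |y| = 1 ≥ 1. Reading y takes D from q1 back to q1, so every xyⁱz is accepted.
Pumping length from the standard proof: p = 8 (the number of states). The repeated state found above gives |xy| = j ≤ 8 and |y| = j − i ≥ 1.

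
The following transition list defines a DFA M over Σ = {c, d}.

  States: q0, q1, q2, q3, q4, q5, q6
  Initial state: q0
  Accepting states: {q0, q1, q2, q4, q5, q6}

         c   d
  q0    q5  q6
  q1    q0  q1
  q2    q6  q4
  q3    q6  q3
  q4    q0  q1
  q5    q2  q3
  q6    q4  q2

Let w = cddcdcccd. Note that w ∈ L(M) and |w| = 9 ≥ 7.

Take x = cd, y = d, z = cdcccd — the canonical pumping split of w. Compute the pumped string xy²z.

xy^2z = cd·d·d·cdcccd = cdddcdcccd.
Reading y = d takes M from q3 back to q3, so after x·y·y the machine is still in q3, and z then leads to the accepting state q6. Hence cdddcdcccd ∈ L(M).

cdddcdcccd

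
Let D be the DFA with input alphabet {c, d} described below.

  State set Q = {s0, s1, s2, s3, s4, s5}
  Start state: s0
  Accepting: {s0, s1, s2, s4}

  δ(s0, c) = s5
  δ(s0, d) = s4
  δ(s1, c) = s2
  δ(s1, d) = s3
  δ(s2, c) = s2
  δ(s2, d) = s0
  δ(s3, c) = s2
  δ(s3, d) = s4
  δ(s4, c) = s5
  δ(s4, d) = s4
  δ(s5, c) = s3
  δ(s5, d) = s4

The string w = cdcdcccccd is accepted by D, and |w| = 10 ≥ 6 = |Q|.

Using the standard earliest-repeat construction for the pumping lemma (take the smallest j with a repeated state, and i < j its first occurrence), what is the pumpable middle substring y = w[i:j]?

State sequence: s0 -c-> s5 -d-> s4 -c-> s5 -d-> s4 -c-> s5 -c-> s3 -c-> s2 -c-> s2 -c-> s2 -d-> s0
First repeat at step 3: s5 was already visited.

So i = 1, j = 3, giving x = w[0:1] = c, y = w[1:3] = dc, z = w[3:10] = dcccccd.
Check: |xy| = 3 ≤ 6 and |y| = 2 ≥ 1. Reading y takes D from s5 back to s5, so every xyⁱz is accepted.
Since D has 6 states, any run of length ≥ 6 visits 6+1 states, so by pigeonhole some state repeats within the first 6 steps — that repeat gives the pumpable loop.

dc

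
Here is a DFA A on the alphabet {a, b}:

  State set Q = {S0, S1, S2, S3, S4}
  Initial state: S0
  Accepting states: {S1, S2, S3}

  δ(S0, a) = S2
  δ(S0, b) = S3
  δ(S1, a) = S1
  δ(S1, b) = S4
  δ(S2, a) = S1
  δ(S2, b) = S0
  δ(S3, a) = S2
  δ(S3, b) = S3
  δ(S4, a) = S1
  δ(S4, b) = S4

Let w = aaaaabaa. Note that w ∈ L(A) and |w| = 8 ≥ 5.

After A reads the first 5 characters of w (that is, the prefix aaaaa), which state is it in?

S1

State sequence: S0 -a-> S2 -a-> S1 -a-> S1 -a-> S1 -a-> S1

After reading 5 characters, A is in state S1.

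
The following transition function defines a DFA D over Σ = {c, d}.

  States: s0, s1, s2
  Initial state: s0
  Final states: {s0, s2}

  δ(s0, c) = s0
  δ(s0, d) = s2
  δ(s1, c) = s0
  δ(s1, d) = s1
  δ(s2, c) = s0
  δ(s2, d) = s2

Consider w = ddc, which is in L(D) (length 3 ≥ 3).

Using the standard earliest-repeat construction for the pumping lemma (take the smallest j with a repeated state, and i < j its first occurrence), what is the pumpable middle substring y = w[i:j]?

d

Run of D on w = d d c:
  step 0: s0  (start)
  step 1: s2  (read d: s0→s2)
  step 2: s2  (read d: s2→s2)   ← first repeat (s2 seen earlier)
  step 3: s0  (read c: s2→s0)

So i = 1, j = 2, giving x = w[0:1] = d, y = w[1:2] = d, z = w[2:3] = c.
Check: |xy| = 2 ≤ 3 and |y| = 1 ≥ 1. Reading y takes D from s2 back to s2, so every xyⁱz is accepted.
With |Q| = 3, pigeonhole forces a state repeat no later than step 3; the substring read between the first and second visits to that state can be pumped.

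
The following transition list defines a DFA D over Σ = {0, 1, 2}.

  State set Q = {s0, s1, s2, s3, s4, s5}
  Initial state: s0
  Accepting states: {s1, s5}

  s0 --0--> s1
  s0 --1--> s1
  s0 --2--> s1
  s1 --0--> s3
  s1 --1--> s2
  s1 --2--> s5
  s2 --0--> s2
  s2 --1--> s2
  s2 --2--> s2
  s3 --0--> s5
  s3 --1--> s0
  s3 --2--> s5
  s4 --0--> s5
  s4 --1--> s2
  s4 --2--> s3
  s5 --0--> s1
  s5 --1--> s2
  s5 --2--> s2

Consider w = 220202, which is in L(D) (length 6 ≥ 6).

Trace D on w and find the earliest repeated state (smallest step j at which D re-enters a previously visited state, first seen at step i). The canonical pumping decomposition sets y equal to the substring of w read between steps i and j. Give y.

Run of D on w = 2 2 0 2 0 2:
  step 0: s0  (start)
  step 1: s1  (read 2: s0→s1)
  step 2: s5  (read 2: s1→s5)
  step 3: s1  (read 0: s5→s1)   ← first repeat (s1 seen earlier)
  step 4: s5  (read 2: s1→s5)
  step 5: s1  (read 0: s5→s1)
  step 6: s5  (read 2: s1→s5)

So i = 1, j = 3, giving x = w[0:1] = 2, y = w[1:3] = 20, z = w[3:6] = 202.
Check: |xy| = 3 ≤ 6 and |y| = 2 ≥ 1. Reading y takes D from s1 back to s1, so every xyⁱz is accepted.

20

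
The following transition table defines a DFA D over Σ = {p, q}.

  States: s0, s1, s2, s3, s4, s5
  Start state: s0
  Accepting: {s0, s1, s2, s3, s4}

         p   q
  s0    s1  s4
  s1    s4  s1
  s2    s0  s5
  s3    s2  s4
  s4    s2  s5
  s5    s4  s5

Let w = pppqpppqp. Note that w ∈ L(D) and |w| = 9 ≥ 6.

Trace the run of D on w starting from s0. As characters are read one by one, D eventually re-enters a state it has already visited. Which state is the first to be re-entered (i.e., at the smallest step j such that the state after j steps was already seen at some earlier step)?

s4

Run of D on w = p p p q p p p q p:
  step 0: s0  (start)
  step 1: s1  (read p: s0→s1)
  step 2: s4  (read p: s1→s4)
  step 3: s2  (read p: s4→s2)
  step 4: s5  (read q: s2→s5)
  step 5: s4  (read p: s5→s4)   ← first repeat (s4 seen earlier)
  step 6: s2  (read p: s4→s2)
  step 7: s0  (read p: s2→s0)
  step 8: s4  (read q: s0→s4)
  step 9: s2  (read p: s4→s2)

The earliest repeat is at step j = 5: D is in s4, which it already visited at step i = 2.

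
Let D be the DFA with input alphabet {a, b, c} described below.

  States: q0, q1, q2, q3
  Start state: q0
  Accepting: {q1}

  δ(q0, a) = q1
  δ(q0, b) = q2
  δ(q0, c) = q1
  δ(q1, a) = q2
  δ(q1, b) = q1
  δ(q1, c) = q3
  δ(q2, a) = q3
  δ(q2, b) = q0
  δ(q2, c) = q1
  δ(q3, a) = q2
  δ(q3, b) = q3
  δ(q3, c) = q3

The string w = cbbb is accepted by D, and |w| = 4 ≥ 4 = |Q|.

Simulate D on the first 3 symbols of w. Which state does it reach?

q1

State sequence: q0 -c-> q1 -b-> q1 -b-> q1

After reading 3 characters, D is in state q1.
(This kind of state-tracing is the core of the pumping-lemma construction: with 4 states, pigeonhole forces a repeat within the first 4 steps.)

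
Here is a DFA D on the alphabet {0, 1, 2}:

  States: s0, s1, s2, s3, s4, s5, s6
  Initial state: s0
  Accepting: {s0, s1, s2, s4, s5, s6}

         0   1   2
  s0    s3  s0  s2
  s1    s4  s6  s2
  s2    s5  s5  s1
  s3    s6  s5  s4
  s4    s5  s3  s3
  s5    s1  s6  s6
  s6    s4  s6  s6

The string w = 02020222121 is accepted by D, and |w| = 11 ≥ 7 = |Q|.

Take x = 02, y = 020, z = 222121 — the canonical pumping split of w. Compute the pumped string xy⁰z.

xy⁰z = xz = 02·222121 = 02222121.
Reading y = 020 takes D from s4 back to s4, so after x the machine is still in s4, and z then leads to the accepting state s6. Hence 02222121 ∈ L(D).

02222121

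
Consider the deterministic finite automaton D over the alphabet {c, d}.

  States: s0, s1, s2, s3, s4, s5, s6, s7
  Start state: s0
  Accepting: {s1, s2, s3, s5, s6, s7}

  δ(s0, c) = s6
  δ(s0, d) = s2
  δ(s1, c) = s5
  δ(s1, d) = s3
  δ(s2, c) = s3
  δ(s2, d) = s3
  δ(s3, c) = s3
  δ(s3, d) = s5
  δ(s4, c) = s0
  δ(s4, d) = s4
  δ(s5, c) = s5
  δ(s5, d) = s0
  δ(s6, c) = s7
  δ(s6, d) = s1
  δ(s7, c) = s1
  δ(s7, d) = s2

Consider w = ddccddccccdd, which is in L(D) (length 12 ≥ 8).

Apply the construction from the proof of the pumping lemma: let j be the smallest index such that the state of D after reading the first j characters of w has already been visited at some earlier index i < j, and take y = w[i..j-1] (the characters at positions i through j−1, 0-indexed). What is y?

State sequence: s0 -d-> s2 -d-> s3 -c-> s3 -c-> s3 -d-> s5 -d-> s0 -c-> s6 -c-> s7 -c-> s1 -c-> s5 -d-> s0 -d-> s2
First repeat at step 3: s3 was already visited.

So i = 2, j = 3, giving x = w[0:2] = dd, y = w[2:3] = c, z = w[3:12] = cddccccdd.
Check: |xy| = 3 ≤ 8 and |y| = 1 ≥ 1. Reading y takes D from s3 back to s3, so every xyⁱz is accepted.

c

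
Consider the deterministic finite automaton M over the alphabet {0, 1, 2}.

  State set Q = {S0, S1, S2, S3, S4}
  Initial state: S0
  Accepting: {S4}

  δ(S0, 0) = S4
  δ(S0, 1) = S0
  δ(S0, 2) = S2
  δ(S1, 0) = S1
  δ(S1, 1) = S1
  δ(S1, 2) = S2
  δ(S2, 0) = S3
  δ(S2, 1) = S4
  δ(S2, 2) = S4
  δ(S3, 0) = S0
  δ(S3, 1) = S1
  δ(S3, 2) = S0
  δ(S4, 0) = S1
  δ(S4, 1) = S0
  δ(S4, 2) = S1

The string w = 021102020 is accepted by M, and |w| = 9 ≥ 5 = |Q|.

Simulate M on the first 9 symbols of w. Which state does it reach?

State sequence: S0 -0-> S4 -2-> S1 -1-> S1 -1-> S1 -0-> S1 -2-> S2 -0-> S3 -2-> S0 -0-> S4

After reading 9 characters, M is in state S4.

S4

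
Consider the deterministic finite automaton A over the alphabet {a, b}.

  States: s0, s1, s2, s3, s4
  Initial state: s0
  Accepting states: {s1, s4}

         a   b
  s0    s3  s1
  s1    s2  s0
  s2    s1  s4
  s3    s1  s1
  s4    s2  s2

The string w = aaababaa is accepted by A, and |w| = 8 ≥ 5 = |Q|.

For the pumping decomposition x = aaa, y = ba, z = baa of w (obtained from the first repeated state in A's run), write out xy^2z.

aaabababaa

xy^2z = aaa·ba·ba·baa = aaabababaa.
Reading y = ba takes A from s2 back to s2, so after x·y·y the machine is still in s2, and z then leads to the accepting state s1. Hence aaabababaa ∈ L(A).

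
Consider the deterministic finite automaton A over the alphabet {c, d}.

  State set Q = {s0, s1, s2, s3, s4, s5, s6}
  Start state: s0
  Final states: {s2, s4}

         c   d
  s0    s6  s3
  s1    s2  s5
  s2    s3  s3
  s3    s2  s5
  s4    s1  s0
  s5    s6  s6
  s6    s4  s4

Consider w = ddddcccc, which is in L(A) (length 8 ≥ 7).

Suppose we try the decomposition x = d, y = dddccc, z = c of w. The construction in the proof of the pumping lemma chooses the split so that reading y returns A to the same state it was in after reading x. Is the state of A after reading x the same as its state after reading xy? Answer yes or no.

yes

State sequence: s0 -d-> s3 -d-> s5 -d-> s6 -d-> s4 -c-> s1 -c-> s2 -c-> s3

After x (step 1): s3. After xy (step 7): s3.
They match, so y = dddccc drives A around a cycle from s3 back to itself; pumping y any number of times keeps A in s3 before reading z, and xyⁱz ∈ L(A) for every i ≥ 0.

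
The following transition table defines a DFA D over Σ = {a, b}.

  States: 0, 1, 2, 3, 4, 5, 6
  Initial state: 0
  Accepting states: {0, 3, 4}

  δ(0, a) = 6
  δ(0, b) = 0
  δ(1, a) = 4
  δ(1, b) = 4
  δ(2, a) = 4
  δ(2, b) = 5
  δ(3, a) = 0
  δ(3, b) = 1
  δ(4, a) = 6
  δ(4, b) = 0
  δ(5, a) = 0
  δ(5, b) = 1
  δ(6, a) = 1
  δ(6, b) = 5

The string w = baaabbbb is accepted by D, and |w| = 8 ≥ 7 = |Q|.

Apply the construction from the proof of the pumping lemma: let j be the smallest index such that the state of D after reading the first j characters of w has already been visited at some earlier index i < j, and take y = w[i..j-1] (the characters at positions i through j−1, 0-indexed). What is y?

b

Run of D on w = b a a a b b b b:
  step 0: 0  (start)
  step 1: 0  (read b: 0→0)   ← first repeat (0 seen earlier)
  step 2: 6  (read a: 0→6)
  step 3: 1  (read a: 6→1)
  step 4: 4  (read a: 1→4)
  step 5: 0  (read b: 4→0)
  step 6: 0  (read b: 0→0)
  step 7: 0  (read b: 0→0)
  step 8: 0  (read b: 0→0)

So i = 0, j = 1, giving x = w[0:0] = ε, y = w[0:1] = b, z = w[1:8] = aaabbbb.
Check: |xy| = 1 ≤ 7 and |y| = 1 ≥ 1. Reading y takes D from 0 back to 0, so every xyⁱz is accepted.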